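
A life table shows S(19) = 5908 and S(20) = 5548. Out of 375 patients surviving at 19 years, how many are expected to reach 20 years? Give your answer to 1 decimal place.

The relevant probability is 5548/5908 = 0.939066.
Expected number = 375 × 0.939066 = 352.1.

352.1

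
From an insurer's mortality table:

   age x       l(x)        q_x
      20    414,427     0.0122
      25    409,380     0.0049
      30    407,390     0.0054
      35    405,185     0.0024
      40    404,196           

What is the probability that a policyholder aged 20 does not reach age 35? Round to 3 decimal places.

0.022

P(die before 35 | alive at 20) = 1 − l(35)/l(20) = 1 − 405,185/414,427 = (9,242)/414,427 = 0.022301.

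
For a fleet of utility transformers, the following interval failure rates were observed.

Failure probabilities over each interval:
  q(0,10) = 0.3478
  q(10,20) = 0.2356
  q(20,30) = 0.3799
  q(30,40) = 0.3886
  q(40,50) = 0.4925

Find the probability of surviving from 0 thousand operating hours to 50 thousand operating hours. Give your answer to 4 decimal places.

Chaining the interval survival probabilities: (1 − 0.3478) × (1 − 0.2356) × (1 − 0.3799) × (1 − 0.3886) × (1 − 0.4925).
= 0.6522 × 0.7644 × 0.6201 × 0.6114 × 0.5075 = 0.095923.

0.0959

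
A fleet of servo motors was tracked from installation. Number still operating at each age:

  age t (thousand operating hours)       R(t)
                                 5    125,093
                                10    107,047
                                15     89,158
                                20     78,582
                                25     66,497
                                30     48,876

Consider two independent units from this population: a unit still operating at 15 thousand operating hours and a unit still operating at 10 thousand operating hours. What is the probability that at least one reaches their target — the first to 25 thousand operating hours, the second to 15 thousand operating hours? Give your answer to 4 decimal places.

p₁ = R(25)/R(15) = 66,497/89,158 = 0.745833; p₂ = R(15)/R(10) = 89,158/107,047 = 0.832886.
P(at least one) = 1 − (1−p₁)(1−p₂) = 1 − 0.254167 × 0.167114 = 0.957525.

0.9575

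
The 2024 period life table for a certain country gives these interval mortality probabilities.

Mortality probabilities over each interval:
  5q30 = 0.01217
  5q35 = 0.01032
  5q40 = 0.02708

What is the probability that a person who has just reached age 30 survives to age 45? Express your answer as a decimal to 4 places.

Survival from 30 to 45 is the product of surviving each interval: (1 − 0.01217) × (1 − 0.01032) × (1 − 0.02708).
= 0.98783 × 0.98968 × 0.97292 = 0.951161.

0.9512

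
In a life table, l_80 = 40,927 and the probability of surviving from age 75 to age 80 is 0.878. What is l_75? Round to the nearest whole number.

46614

l_75 = l_80 / p = 40,927 / 0.878 = 46614.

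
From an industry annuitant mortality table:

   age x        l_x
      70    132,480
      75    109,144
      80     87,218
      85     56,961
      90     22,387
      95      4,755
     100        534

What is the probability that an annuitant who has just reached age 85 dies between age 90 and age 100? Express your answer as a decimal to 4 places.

0.3836

We want 5|10q85 = (l_90 − l_100)/l_85.
This is the probability of reaching 90 but not 100, conditional on being alive at 85: (l_90 − l_100) / l_85.
= (22,387 − 534) / 56,961 = 21,853 / 56,961 = 0.383648.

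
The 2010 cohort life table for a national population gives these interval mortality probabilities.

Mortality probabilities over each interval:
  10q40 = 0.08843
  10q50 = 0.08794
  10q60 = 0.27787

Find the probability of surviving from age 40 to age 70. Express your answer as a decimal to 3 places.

0.600

Survival from 40 to 70 is the product of surviving each interval: (1 − 0.08843) × (1 − 0.08794) × (1 − 0.27787).
= 0.91157 × 0.91206 × 0.72213 = 0.600384.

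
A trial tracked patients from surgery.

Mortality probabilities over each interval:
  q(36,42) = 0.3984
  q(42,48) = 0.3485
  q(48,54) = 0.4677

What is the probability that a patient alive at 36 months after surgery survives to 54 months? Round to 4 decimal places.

0.2086

P(survive 36→54) = (1 − 0.3984) × (1 − 0.3485) × (1 − 0.4677).
= 0.6016 × 0.6515 × 0.5323 = 0.208631.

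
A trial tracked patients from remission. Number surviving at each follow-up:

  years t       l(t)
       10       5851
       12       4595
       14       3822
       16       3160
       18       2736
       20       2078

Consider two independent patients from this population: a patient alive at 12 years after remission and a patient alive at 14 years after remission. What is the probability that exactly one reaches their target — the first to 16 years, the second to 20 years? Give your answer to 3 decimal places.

p₁ = l(16)/l(12) = 3160/4595 = 0.687704; p₂ = l(20)/l(14) = 2078/3822 = 0.543694.
P(exactly one) = p₁(1−p₂) + (1−p₁)p₂ = 0.313803 + 0.169793 = 0.483597.

0.484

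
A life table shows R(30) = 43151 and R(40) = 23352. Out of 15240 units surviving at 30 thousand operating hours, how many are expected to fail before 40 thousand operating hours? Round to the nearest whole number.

The relevant probability is 1 − 23352/43151 = 0.458831.
Expected number = 15240 × 0.458831 = 6993.

6993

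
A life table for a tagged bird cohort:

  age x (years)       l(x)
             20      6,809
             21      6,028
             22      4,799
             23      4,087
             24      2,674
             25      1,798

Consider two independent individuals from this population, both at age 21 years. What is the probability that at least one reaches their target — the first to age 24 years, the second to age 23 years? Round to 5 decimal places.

p₁ = l(24)/l(21) = 2,674/6,028 = 0.443597; p₂ = l(23)/l(21) = 4,087/6,028 = 0.678003.
P(at least one) = 1 − (1−p₁)(1−p₂) = 1 − 0.556403 × 0.321997 = 0.820840.

0.82084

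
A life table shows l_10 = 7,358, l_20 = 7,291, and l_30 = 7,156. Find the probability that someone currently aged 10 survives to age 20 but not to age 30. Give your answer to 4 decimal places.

0.0183

We want 10|10q10 = (l_20 − l_30)/l_10.
This is the probability of reaching 20 but not 30, conditional on being alive at 10: (l_20 − l_30) / l_10.
= (7,291 − 7,156) / 7,358 = 135 / 7,358 = 0.018347.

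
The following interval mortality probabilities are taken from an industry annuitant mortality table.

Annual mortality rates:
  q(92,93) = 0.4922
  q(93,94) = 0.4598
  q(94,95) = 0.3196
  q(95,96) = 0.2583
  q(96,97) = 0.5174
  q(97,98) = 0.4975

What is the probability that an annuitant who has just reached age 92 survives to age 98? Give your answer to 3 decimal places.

P(survive 92→98) = (1 − 0.4922) × (1 − 0.4598) × (1 − 0.3196) × (1 − 0.2583) × (1 − 0.5174) × (1 − 0.4975).
= 0.5078 × 0.5402 × 0.6804 × 0.7417 × 0.4826 × 0.5025 = 0.033571.

0.034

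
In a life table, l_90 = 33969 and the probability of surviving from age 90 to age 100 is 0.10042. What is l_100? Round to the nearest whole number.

l_100 = l_90 × p = 33969 × 0.10042 = 3411.

3411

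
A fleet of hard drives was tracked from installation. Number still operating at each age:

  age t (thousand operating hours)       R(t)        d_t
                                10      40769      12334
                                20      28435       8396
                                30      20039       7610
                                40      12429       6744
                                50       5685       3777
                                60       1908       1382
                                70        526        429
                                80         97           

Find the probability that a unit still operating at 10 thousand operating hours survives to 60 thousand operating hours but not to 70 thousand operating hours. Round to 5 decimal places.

0.03390

This is the probability of reaching 60 but not 70, conditional on being operational at 10: (R(60) − R(70)) / R(10).
= (1908 − 526) / 40769 = 1382 / 40769 = 0.033898.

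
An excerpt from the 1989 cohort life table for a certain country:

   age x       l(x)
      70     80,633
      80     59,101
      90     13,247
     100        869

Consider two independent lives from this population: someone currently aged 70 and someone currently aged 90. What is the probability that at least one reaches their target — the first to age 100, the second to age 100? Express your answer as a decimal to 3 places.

0.076

p₁ = l(100)/l(70) = 869/80,633 = 0.010777; p₂ = l(100)/l(90) = 869/13,247 = 0.065600.
P(at least one) = 1 − (1−p₁)(1−p₂) = 1 − 0.989223 × 0.934400 = 0.075670.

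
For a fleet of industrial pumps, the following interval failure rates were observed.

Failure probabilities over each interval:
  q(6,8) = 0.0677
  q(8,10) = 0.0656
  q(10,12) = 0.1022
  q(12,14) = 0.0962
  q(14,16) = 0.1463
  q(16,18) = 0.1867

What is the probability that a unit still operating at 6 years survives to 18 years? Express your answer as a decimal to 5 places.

Survival from 6 to 18 is the product of surviving each interval: (1 − 0.0677) × (1 − 0.0656) × (1 − 0.1022) × (1 − 0.0962) × (1 − 0.1463) × (1 − 0.1867).
= 0.9323 × 0.9344 × 0.8978 × 0.9038 × 0.8537 × 0.8133 = 0.490791.

0.49079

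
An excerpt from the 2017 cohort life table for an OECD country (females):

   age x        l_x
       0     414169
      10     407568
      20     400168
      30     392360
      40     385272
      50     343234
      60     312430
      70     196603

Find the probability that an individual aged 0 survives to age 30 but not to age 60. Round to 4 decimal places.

0.1930

We want 30|30q0 = (l_30 − l_60)/l_0.
This is the probability of reaching 30 but not 60, conditional on being alive at 0: (l_30 − l_60) / l_0.
= (392360 − 312430) / 414169 = 79930 / 414169 = 0.192989.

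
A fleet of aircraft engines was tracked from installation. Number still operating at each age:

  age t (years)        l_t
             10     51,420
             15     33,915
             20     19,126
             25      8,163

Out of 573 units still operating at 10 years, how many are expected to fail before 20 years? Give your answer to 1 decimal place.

The relevant probability is 1 − 19,126/51,420 = 0.628044.
Expected number = 573 × 0.628044 = 359.9.

359.9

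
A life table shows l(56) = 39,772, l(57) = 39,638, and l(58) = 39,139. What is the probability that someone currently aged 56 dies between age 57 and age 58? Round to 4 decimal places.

0.0125

This is the probability of reaching 57 but not 58, conditional on being alive at 56: (l(57) − l(58)) / l(56).
= (39,638 − 39,139) / 39,772 = 499 / 39,772 = 0.012547.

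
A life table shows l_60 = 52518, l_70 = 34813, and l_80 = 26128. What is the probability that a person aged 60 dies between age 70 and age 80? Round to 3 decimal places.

We want 10|10q60 = (l_70 − l_80)/l_60.
This is the probability of reaching 70 but not 80, conditional on being alive at 60: (l_70 − l_80) / l_60.
= (34813 − 26128) / 52518 = 8685 / 52518 = 0.165372.

0.165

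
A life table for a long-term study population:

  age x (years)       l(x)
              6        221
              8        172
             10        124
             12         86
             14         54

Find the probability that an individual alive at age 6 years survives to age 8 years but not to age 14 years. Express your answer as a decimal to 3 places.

This is the probability of reaching 8 but not 14, conditional on being alive at 6: (l(8) − l(14)) / l(6).
= (172 − 54) / 221 = 118 / 221 = 0.533937.

0.534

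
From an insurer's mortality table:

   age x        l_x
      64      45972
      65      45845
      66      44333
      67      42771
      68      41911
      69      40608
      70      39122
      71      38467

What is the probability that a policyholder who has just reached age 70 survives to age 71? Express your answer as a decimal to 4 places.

0.9833

We want 1p70 = l_71/l_70.
The conditional survival probability is l_71/l_70 = 38467/39122 = 0.983258.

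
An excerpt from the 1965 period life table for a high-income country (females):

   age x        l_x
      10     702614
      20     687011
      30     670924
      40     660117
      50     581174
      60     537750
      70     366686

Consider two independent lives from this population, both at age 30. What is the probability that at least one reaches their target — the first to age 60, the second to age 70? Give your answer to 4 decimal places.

p₁ = l_60/l_30 = 537750/670924 = 0.801507; p₂ = l_70/l_30 = 366686/670924 = 0.546539.
P(at least one) = 1 − (1−p₁)(1−p₂) = 1 − 0.198493 × 0.453461 = 0.909991.

0.9100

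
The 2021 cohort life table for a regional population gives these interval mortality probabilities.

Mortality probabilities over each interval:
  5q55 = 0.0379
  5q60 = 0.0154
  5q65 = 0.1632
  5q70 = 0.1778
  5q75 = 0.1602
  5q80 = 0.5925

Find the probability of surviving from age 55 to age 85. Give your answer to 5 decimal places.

0.22304

The overall survival probability is (1 − 0.0379) × (1 − 0.0154) × (1 − 0.1632) × (1 − 0.1778) × (1 − 0.1602) × (1 − 0.5925).
= 0.9621 × 0.9846 × 0.8368 × 0.8222 × 0.8398 × 0.4075 = 0.223040.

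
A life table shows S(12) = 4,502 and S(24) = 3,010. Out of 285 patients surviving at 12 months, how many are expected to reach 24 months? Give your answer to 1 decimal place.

190.5

The relevant probability is 3,010/4,502 = 0.668592.
Expected number = 285 × 0.668592 = 190.5.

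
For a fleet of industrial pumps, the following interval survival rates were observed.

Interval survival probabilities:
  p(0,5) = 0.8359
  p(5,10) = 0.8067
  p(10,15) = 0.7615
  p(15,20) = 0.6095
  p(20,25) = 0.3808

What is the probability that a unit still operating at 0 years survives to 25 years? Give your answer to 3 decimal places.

0.119

The overall survival probability is 0.8359 × 0.8067 × 0.7615 × 0.6095 × 0.3808.
= 0.119181.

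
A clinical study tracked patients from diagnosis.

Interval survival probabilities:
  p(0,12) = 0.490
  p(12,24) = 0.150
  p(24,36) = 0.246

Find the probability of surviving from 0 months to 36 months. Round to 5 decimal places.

0.01808

P(survive 0→36) = 0.490 × 0.150 × 0.246.
= 0.018081.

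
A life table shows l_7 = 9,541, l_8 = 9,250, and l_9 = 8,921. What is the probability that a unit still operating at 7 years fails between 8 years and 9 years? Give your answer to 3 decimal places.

0.034

This is the probability of reaching 8 but not 9, conditional on being operational at 7: (l_8 − l_9) / l_7.
= (9,250 − 8,921) / 9,541 = 329 / 9,541 = 0.034483.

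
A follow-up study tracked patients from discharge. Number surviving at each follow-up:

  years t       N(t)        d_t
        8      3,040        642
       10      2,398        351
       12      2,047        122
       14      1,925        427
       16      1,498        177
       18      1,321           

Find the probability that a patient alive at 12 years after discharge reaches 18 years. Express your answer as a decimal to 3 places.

0.645

The conditional survival probability is N(18)/N(12) = 1,321/2,047 = 0.645335.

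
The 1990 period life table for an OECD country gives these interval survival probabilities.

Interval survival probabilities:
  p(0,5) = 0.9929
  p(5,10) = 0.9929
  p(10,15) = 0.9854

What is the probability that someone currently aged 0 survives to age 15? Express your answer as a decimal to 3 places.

Survival from 0 to 15 is the product of surviving each interval: 0.9929 × 0.9929 × 0.9854.
= 0.971457.

0.971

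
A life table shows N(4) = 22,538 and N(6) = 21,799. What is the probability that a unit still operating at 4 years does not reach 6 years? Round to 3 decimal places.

P(fail before 6 | operational at 4) = 1 − N(6)/N(4) = 1 − 21,799/22,538 = (739)/22,538 = 0.032789.

0.033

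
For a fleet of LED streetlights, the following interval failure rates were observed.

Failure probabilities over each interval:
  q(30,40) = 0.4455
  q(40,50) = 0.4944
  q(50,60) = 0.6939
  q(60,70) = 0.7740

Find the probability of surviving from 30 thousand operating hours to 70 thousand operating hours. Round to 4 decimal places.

Survival from 30 to 70 is the product of surviving each interval: (1 − 0.4455) × (1 − 0.4944) × (1 − 0.6939) × (1 − 0.7740).
= 0.5545 × 0.5056 × 0.3061 × 0.2260 = 0.019395.

0.0194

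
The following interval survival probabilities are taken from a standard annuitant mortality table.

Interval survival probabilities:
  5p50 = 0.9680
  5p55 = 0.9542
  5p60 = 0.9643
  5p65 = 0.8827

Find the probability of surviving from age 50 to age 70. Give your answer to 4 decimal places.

Survival from 50 to 70 is the product of surviving each interval: 0.9680 × 0.9542 × 0.9643 × 0.8827.
= 0.786213.

0.7862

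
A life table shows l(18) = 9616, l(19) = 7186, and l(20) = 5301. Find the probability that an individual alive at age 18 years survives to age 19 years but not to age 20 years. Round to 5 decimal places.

This is the probability of reaching 19 but not 20, conditional on being alive at 18: (l(19) − l(20)) / l(18).
= (7186 − 5301) / 9616 = 1885 / 9616 = 0.196027.

0.19603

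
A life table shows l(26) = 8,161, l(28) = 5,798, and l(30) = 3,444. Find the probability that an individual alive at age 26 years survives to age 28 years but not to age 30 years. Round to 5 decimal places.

This is the probability of reaching 28 but not 30, conditional on being alive at 26: (l(28) − l(30)) / l(26).
= (5,798 − 3,444) / 8,161 = 2,354 / 8,161 = 0.288445.

0.28845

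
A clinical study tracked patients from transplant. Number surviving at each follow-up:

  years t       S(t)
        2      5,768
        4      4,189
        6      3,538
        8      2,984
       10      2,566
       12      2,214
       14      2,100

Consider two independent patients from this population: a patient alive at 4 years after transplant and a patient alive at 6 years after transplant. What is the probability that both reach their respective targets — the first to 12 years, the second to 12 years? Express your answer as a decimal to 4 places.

p₁ = S(12)/S(4) = 2,214/4,189 = 0.528527; p₂ = S(12)/S(6) = 2,214/3,538 = 0.625777.
P(both) = p₁ × p₂ = 0.528527 × 0.625777 = 0.330740.

0.3307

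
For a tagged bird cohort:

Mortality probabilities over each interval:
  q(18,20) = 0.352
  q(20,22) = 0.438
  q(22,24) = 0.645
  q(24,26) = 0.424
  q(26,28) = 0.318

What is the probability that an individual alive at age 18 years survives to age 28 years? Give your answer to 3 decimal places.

0.051

The overall survival probability is (1 − 0.352) × (1 − 0.438) × (1 − 0.645) × (1 − 0.424) × (1 − 0.318).
= 0.648 × 0.562 × 0.355 × 0.576 × 0.682 = 0.050786.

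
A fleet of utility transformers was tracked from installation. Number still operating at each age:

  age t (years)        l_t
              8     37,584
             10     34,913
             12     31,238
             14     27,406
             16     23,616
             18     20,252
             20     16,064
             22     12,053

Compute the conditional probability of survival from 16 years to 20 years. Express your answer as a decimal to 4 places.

0.6802

The conditional survival probability is l_20/l_16 = 16,064/23,616 = 0.680217.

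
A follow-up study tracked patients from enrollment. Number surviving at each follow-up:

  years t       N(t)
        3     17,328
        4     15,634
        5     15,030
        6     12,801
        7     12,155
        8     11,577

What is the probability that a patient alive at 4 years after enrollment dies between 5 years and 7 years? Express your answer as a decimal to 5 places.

0.18389

This is the probability of reaching 5 but not 7, conditional on being alive at 4: (N(5) − N(7)) / N(4).
= (15,030 − 12,155) / 15,634 = 2,875 / 15,634 = 0.183894.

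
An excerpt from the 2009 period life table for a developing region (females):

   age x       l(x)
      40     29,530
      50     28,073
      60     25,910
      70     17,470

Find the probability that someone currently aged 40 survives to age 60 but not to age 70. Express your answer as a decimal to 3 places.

0.286

This is the probability of reaching 60 but not 70, conditional on being alive at 40: (l(60) − l(70)) / l(40).
= (25,910 − 17,470) / 29,530 = 8,440 / 29,530 = 0.285811.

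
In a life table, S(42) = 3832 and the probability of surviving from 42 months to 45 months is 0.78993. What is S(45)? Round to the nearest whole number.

S(45) = S(42) × p = 3832 × 0.78993 = 3027.

3027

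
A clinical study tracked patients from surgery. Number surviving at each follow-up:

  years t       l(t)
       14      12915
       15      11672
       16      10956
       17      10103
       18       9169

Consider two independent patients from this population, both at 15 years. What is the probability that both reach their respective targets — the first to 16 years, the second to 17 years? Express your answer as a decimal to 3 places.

p₁ = l(16)/l(15) = 10956/11672 = 0.938657; p₂ = l(17)/l(15) = 10103/11672 = 0.865576.
P(both) = p₁ × p₂ = 0.938657 × 0.865576 = 0.812479.

0.812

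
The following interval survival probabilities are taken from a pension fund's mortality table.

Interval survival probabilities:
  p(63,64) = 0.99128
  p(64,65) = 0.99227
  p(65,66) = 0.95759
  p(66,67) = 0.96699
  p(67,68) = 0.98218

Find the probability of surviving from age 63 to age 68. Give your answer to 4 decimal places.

0.8946

P(survive 63→68) = 0.99128 × 0.99227 × 0.95759 × 0.96699 × 0.98218.
= 0.894579.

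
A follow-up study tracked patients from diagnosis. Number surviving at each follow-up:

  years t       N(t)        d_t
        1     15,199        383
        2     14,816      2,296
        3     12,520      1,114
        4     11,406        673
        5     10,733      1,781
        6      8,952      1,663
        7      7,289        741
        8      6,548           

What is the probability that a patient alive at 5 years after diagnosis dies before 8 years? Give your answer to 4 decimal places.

0.3899

P(die before 8 | alive at 5) = 1 − N(8)/N(5) = 1 − 6,548/10,733 = (4,185)/10,733 = 0.389919.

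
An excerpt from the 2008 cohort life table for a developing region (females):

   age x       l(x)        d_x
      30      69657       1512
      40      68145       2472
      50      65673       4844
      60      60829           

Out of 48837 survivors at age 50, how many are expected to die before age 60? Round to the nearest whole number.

3602

The relevant probability is 1 − 60829/65673 = 0.073759.
Expected number = 48837 × 0.073759 = 3602.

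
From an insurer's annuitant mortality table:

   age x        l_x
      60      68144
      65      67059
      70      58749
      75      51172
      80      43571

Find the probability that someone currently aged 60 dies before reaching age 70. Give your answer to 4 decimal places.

P(die before 70 | alive at 60) = 1 − l_70/l_60 = 1 − 58749/68144 = (9395)/68144 = 0.137870.

0.1379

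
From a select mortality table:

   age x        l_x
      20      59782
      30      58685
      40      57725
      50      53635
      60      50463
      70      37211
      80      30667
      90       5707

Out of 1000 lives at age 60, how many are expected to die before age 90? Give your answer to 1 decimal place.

886.9

The relevant probability is 1 − 5707/50463 = 0.886907.
Expected number = 1000 × 0.886907 = 886.9.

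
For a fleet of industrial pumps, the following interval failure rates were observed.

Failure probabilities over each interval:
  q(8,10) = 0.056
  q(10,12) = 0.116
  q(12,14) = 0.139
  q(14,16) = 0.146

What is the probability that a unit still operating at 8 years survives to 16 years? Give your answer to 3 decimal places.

Chaining the interval survival probabilities: (1 − 0.056) × (1 − 0.116) × (1 − 0.139) × (1 − 0.146).
= 0.944 × 0.884 × 0.861 × 0.854 = 0.613600.

0.614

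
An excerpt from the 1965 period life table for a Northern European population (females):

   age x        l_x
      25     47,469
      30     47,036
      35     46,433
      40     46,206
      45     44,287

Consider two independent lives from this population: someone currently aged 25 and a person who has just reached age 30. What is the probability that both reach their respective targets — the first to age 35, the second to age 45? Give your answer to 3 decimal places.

p₁ = l_35/l_25 = 46,433/47,469 = 0.978175; p₂ = l_45/l_30 = 44,287/47,036 = 0.941555.
P(both) = p₁ × p₂ = 0.978175 × 0.941555 = 0.921006.

0.921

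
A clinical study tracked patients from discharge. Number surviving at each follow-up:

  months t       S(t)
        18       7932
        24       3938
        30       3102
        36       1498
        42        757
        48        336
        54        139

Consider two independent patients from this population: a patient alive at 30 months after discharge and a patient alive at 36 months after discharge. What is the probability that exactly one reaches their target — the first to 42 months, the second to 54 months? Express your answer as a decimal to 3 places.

p₁ = S(42)/S(30) = 757/3102 = 0.244036; p₂ = S(54)/S(36) = 139/1498 = 0.092790.
P(exactly one) = p₁(1−p₂) + (1−p₁)p₂ = 0.221392 + 0.070146 = 0.291538.

0.292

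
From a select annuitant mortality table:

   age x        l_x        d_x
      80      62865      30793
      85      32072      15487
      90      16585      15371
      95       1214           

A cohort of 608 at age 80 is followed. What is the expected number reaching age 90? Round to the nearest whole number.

The relevant probability is 16585/62865 = 0.263819.
Expected number = 608 × 0.263819 = 160.

160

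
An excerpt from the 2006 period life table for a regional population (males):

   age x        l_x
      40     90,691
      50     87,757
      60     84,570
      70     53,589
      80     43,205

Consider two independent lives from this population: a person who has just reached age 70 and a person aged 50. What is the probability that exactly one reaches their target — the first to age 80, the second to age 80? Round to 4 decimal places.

p₁ = l_80/l_70 = 43,205/53,589 = 0.806229; p₂ = l_80/l_50 = 43,205/87,757 = 0.492325.
P(exactly one) = p₁(1−p₂) + (1−p₁)p₂ = 0.409302 + 0.095398 = 0.504701.

0.5047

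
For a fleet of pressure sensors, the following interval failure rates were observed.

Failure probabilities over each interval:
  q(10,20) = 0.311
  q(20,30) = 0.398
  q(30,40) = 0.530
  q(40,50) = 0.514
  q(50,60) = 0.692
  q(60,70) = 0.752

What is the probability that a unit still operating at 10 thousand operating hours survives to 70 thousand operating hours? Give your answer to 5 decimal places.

P(survive 10→70) = (1 − 0.311) × (1 − 0.398) × (1 − 0.530) × (1 − 0.514) × (1 − 0.692) × (1 − 0.752).
= 0.689 × 0.602 × 0.470 × 0.486 × 0.308 × 0.248 = 0.007237.

0.00724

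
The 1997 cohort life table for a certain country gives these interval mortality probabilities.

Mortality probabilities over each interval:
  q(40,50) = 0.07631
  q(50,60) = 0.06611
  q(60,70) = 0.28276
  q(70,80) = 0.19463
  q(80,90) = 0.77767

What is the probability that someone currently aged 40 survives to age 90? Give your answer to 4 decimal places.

0.1108

Survival from 40 to 90 is the product of surviving each interval: (1 − 0.07631) × (1 − 0.06611) × (1 − 0.28276) × (1 − 0.19463) × (1 − 0.77767).
= 0.92369 × 0.93389 × 0.71724 × 0.80537 × 0.22233 = 0.110785.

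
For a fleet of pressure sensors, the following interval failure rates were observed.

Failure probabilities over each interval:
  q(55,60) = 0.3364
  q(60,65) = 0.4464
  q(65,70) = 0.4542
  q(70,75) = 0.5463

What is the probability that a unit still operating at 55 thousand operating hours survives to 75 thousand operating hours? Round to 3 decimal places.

0.091

P(survive 55→75) = (1 − 0.3364) × (1 − 0.4464) × (1 − 0.4542) × (1 − 0.5463).
= 0.6636 × 0.5536 × 0.5458 × 0.4537 = 0.090971.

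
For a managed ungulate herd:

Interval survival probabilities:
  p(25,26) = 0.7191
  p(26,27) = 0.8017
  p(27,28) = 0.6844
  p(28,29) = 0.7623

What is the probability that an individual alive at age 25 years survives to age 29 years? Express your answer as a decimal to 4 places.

0.3008

P(survive 25→29) = 0.7191 × 0.8017 × 0.6844 × 0.7623.
= 0.300772.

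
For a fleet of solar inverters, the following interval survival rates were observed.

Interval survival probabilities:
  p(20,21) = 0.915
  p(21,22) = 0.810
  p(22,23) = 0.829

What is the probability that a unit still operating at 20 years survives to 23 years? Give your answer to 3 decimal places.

Chaining the interval survival probabilities: 0.915 × 0.810 × 0.829.
= 0.614413.

0.614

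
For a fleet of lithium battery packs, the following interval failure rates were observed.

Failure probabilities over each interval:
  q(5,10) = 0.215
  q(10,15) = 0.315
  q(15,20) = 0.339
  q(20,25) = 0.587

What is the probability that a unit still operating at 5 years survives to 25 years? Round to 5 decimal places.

P(survive 5→25) = (1 − 0.215) × (1 − 0.315) × (1 − 0.339) × (1 − 0.587).
= 0.785 × 0.685 × 0.661 × 0.413 = 0.146795.

0.14680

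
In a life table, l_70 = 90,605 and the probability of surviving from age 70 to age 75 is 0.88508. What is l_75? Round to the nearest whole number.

l_75 = l_70 × p = 90,605 × 0.88508 = 80193.

80193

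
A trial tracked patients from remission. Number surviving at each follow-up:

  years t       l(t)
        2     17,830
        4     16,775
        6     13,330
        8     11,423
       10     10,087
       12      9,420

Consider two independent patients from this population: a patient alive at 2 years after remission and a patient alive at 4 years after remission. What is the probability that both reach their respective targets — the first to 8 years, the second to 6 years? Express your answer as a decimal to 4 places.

0.5091

p₁ = l(8)/l(2) = 11,423/17,830 = 0.640662; p₂ = l(6)/l(4) = 13,330/16,775 = 0.794635.
P(both) = p₁ × p₂ = 0.640662 × 0.794635 = 0.509092.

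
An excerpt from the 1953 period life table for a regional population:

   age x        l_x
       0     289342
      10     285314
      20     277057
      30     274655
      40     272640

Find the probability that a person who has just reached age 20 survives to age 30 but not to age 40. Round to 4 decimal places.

This is the probability of reaching 30 but not 40, conditional on being alive at 20: (l_30 − l_40) / l_20.
= (274655 − 272640) / 277057 = 2015 / 277057 = 0.007273.

0.0073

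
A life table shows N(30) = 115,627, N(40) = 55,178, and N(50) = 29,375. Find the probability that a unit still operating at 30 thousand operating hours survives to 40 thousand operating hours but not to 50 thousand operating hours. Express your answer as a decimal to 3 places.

This is the probability of reaching 40 but not 50, conditional on being operational at 30: (N(40) − N(50)) / N(30).
= (55,178 − 29,375) / 115,627 = 25,803 / 115,627 = 0.223157.

0.223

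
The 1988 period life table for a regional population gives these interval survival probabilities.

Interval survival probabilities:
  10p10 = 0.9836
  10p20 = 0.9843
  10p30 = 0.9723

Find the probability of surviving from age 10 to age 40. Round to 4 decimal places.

0.9413

Survival from 10 to 40 is the product of surviving each interval: 0.9836 × 0.9843 × 0.9723.
= 0.941340.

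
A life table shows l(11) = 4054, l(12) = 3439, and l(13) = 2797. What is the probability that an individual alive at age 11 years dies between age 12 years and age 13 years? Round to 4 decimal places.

0.1584

This is the probability of reaching 12 but not 13, conditional on being alive at 11: (l(12) − l(13)) / l(11).
= (3439 − 2797) / 4054 = 642 / 4054 = 0.158362.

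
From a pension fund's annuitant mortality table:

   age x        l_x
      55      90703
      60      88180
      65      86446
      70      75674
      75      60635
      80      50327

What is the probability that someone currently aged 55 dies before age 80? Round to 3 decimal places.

0.445

P(die before 80 | alive at 55) = 1 − l_80/l_55 = 1 − 50327/90703 = (40376)/90703 = 0.445145.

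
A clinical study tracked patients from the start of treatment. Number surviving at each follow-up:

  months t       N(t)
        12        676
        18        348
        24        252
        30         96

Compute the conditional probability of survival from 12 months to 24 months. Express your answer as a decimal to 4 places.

The conditional survival probability is N(24)/N(12) = 252/676 = 0.372781.

0.3728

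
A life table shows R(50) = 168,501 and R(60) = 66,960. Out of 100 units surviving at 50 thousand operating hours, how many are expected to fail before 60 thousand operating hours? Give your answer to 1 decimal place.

60.3

The relevant probability is 1 − 66,960/168,501 = 0.602614.
Expected number = 100 × 0.602614 = 60.3.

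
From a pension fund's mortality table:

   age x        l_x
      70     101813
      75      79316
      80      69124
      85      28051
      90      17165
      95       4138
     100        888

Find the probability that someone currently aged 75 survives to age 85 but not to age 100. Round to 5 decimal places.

0.34247

We want 10|15q75 = (l_85 − l_100)/l_75.
This is the probability of reaching 85 but not 100, conditional on being alive at 75: (l_85 − l_100) / l_75.
= (28051 − 888) / 79316 = 27163 / 79316 = 0.342466.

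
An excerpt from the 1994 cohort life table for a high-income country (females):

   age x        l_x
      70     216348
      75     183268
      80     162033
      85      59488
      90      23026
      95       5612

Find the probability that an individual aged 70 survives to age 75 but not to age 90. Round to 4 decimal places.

0.7407

We want 5|15q70 = (l_75 − l_90)/l_70.
This is the probability of reaching 75 but not 90, conditional on being alive at 70: (l_75 − l_90) / l_70.
= (183268 − 23026) / 216348 = 160242 / 216348 = 0.740668.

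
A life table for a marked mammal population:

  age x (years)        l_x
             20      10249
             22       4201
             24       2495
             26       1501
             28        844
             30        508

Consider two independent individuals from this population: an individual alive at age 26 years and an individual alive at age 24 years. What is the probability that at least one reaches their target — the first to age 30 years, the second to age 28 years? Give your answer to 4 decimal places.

0.5622

p₁ = l_30/l_26 = 508/1501 = 0.338441; p₂ = l_28/l_24 = 844/2495 = 0.338277.
P(at least one) = 1 − (1−p₁)(1−p₂) = 1 − 0.661559 × 0.661723 = 0.562231.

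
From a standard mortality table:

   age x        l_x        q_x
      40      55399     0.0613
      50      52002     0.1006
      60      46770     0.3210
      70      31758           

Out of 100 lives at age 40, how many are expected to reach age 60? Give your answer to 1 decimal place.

84.4

The relevant probability is 46770/55399 = 0.844239.
Expected number = 100 × 0.844239 = 84.4.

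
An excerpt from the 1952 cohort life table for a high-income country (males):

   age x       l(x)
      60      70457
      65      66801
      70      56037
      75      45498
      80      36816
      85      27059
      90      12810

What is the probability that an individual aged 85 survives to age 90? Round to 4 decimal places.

The conditional survival probability is l(90)/l(85) = 12810/27059 = 0.473410.

0.4734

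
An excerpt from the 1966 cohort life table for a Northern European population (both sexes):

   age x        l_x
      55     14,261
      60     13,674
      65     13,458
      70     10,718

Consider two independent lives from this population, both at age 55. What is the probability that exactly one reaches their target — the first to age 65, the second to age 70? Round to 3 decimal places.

p₁ = l_65/l_55 = 13,458/14,261 = 0.943693; p₂ = l_70/l_55 = 10,718/14,261 = 0.751560.
P(exactly one) = p₁(1−p₂) + (1−p₁)p₂ = 0.234451 + 0.042318 = 0.276769.

0.277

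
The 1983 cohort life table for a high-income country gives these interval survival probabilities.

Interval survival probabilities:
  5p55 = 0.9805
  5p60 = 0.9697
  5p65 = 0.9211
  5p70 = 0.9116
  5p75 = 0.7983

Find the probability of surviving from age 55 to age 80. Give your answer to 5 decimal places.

Chaining the interval survival probabilities: 0.9805 × 0.9697 × 0.9211 × 0.9116 × 0.7983.
= 0.637327.

0.63733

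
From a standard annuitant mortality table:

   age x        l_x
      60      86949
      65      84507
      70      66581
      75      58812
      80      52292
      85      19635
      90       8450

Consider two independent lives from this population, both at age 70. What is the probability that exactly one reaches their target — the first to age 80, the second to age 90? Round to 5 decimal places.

0.71295

p₁ = l_80/l_70 = 52292/66581 = 0.785389; p₂ = l_90/l_70 = 8450/66581 = 0.126913.
P(exactly one) = p₁(1−p₂) + (1−p₁)p₂ = 0.685713 + 0.027237 = 0.712950.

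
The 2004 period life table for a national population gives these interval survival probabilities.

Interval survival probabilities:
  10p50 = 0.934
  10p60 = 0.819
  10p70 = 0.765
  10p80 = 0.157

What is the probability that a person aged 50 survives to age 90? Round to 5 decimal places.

0.09187

40p50 = 0.934 × 0.819 × 0.765 × 0.157.
= 0.091874.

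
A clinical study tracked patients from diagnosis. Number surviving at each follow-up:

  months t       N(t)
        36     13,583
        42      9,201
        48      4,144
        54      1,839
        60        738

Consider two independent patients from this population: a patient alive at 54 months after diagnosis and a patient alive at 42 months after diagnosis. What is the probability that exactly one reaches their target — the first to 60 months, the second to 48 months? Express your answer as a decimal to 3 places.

0.490

p₁ = N(60)/N(54) = 738/1,839 = 0.401305; p₂ = N(48)/N(42) = 4,144/9,201 = 0.450386.
P(exactly one) = p₁(1−p₂) + (1−p₁)p₂ = 0.220563 + 0.269644 = 0.490207.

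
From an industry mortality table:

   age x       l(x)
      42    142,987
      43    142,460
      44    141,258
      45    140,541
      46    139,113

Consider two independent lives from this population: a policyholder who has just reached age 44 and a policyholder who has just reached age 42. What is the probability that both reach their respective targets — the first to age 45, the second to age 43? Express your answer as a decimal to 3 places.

p₁ = l(45)/l(44) = 140,541/141,258 = 0.994924; p₂ = l(43)/l(42) = 142,460/142,987 = 0.996314.
P(both) = p₁ × p₂ = 0.994924 × 0.996314 = 0.991257.

0.991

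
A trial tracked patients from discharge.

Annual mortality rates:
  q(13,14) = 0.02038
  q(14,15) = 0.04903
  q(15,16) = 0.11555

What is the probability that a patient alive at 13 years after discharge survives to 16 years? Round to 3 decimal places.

Survival from 13 to 16 is the product of surviving each interval: (1 − 0.02038) × (1 − 0.04903) × (1 − 0.11555).
= 0.97962 × 0.95097 × 0.88445 = 0.823944.

0.824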